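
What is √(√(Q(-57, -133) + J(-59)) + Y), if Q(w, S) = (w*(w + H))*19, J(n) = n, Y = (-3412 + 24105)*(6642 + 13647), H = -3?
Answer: √(419840277 + √64921) ≈ 20490.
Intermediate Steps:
Y = 419840277 (Y = 20693*20289 = 419840277)
Q(w, S) = 19*w*(-3 + w) (Q(w, S) = (w*(w - 3))*19 = (w*(-3 + w))*19 = 19*w*(-3 + w))
√(√(Q(-57, -133) + J(-59)) + Y) = √(√(19*(-57)*(-3 - 57) - 59) + 419840277) = √(√(19*(-57)*(-60) - 59) + 419840277) = √(√(64980 - 59) + 419840277) = √(√64921 + 419840277) = √(419840277 + √64921)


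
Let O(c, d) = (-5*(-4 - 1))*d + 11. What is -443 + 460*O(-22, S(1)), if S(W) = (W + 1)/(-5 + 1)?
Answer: -1133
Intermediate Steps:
S(W) = -¼ - W/4 (S(W) = (1 + W)/(-4) = (1 + W)*(-¼) = -¼ - W/4)
O(c, d) = 11 + 25*d (O(c, d) = (-5*(-5))*d + 11 = 25*d + 11 = 11 + 25*d)
-443 + 460*O(-22, S(1)) = -443 + 460*(11 + 25*(-¼ - ¼*1)) = -443 + 460*(11 + 25*(-¼ - ¼)) = -443 + 460*(11 + 25*(-½)) = -443 + 460*(11 - 25/2) = -443 + 460*(-3/2) = -443 - 690 = -1133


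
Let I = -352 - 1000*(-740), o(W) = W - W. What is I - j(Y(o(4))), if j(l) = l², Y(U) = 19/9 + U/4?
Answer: 59911127/81 ≈ 7.3964e+5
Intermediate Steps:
o(W) = 0
I = 739648 (I = -352 + 740000 = 739648)
Y(U) = 19/9 + U/4 (Y(U) = 19*(⅑) + U*(¼) = 19/9 + U/4)
I - j(Y(o(4))) = 739648 - (19/9 + (¼)*0)² = 739648 - (19/9 + 0)² = 739648 - (19/9)² = 739648 - 1*361/81 = 739648 - 361/81 = 59911127/81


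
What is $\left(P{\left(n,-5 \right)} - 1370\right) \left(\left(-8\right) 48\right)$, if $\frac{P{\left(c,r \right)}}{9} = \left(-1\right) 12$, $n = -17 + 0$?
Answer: $567552$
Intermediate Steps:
$n = -17$
$P{\left(c,r \right)} = -108$ ($P{\left(c,r \right)} = 9 \left(\left(-1\right) 12\right) = 9 \left(-12\right) = -108$)
$\left(P{\left(n,-5 \right)} - 1370\right) \left(\left(-8\right) 48\right) = \left(-108 - 1370\right) \left(\left(-8\right) 48\right) = \left(-1478\right) \left(-384\right) = 567552$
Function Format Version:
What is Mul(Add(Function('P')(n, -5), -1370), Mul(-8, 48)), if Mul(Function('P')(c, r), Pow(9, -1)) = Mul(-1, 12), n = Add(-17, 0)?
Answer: 567552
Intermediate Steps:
n = -17
Function('P')(c, r) = -108 (Function('P')(c, r) = Mul(9, Mul(-1, 12)) = Mul(9, -12) = -108)
Mul(Add(Function('P')(n, -5), -1370), Mul(-8, 48)) = Mul(Add(-108, -1370), Mul(-8, 48)) = Mul(-1478, -384) = 567552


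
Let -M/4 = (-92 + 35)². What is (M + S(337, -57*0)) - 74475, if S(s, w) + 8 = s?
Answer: -87142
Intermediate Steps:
S(s, w) = -8 + s
M = -12996 (M = -4*(-92 + 35)² = -4*(-57)² = -4*3249 = -12996)
(M + S(337, -57*0)) - 74475 = (-12996 + (-8 + 337)) - 74475 = (-12996 + 329) - 74475 = -12667 - 74475 = -87142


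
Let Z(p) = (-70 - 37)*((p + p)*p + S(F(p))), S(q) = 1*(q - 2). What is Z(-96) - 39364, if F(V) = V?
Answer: -2001102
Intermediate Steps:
S(q) = -2 + q (S(q) = 1*(-2 + q) = -2 + q)
Z(p) = 214 - 214*p² - 107*p (Z(p) = (-70 - 37)*((p + p)*p + (-2 + p)) = -107*((2*p)*p + (-2 + p)) = -107*(2*p² + (-2 + p)) = -107*(-2 + p + 2*p²) = 214 - 214*p² - 107*p)
Z(-96) - 39364 = (214 - 214*(-96)² - 107*(-96)) - 39364 = (214 - 214*9216 + 10272) - 39364 = (214 - 1972224 + 10272) - 39364 = -1961738 - 39364 = -2001102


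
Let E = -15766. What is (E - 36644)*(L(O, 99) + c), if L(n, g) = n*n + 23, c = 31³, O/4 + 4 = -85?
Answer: -8204785500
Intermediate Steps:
O = -356 (O = -16 + 4*(-85) = -16 - 340 = -356)
c = 29791
L(n, g) = 23 + n² (L(n, g) = n² + 23 = 23 + n²)
(E - 36644)*(L(O, 99) + c) = (-15766 - 36644)*((23 + (-356)²) + 29791) = -52410*((23 + 126736) + 29791) = -52410*(126759 + 29791) = -52410*156550 = -8204785500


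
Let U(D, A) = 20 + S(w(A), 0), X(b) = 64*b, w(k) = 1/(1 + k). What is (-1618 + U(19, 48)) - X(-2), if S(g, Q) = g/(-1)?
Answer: -72031/49 ≈ -1470.0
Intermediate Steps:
S(g, Q) = -g (S(g, Q) = g*(-1) = -g)
U(D, A) = 20 - 1/(1 + A)
(-1618 + U(19, 48)) - X(-2) = (-1618 + (19 + 20*48)/(1 + 48)) - 64*(-2) = (-1618 + (19 + 960)/49) - 1*(-128) = (-1618 + (1/49)*979) + 128 = (-1618 + 979/49) + 128 = -78303/49 + 128 = -72031/49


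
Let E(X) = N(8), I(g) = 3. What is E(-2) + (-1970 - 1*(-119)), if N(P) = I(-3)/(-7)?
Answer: -12960/7 ≈ -1851.4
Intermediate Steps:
N(P) = -3/7 (N(P) = 3/(-7) = 3*(-⅐) = -3/7)
E(X) = -3/7
E(-2) + (-1970 - 1*(-119)) = -3/7 + (-1970 - 1*(-119)) = -3/7 + (-1970 + 119) = -3/7 - 1851 = -12960/7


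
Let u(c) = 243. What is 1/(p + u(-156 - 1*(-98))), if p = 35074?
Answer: 1/35317 ≈ 2.8315e-5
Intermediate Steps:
1/(p + u(-156 - 1*(-98))) = 1/(35074 + 243) = 1/35317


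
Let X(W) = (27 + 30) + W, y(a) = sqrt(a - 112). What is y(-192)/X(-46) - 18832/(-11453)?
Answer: 18832/11453 + 4*I*sqrt(19)/11 ≈ 1.6443 + 1.5851*I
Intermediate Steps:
y(a) = sqrt(-112 + a)
X(W) = 57 + W
y(-192)/X(-46) - 18832/(-11453) = sqrt(-112 - 192)/(57 - 46) - 18832/(-11453) = sqrt(-304)/11 - 18832*(-1/11453) = (4*I*sqrt(19))*(1/11) + 18832/11453 = 4*I*sqrt(19)/11 + 18832/11453 = 18832/11453 + 4*I*sqrt(19)/11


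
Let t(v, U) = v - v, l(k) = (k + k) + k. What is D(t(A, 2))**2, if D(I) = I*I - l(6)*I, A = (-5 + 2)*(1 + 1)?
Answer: 0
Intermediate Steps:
l(k) = 3*k (l(k) = 2*k + k = 3*k)
A = -6 (A = -3*2 = -6)
t(v, U) = 0
D(I) = I**2 - 18*I (D(I) = I*I - 3*6*I = I**2 - 18*I)
D(t(A, 2))**2 = (0*(-18 + 0))**2 = (0*(-18))**2 = 0**2 = 0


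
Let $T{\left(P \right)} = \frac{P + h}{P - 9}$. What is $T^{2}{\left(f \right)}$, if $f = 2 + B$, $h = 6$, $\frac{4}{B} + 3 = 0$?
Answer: $\frac{16}{25} \approx 0.64$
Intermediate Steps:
$B = - \frac{4}{3}$ ($B = \frac{4}{-3 + 0} = \frac{4}{-3} = 4 \left(- \frac{1}{3}\right) = - \frac{4}{3} \approx -1.3333$)
$f = \frac{2}{3}$ ($f = 2 - \frac{4}{3} = \frac{2}{3} \approx 0.66667$)
$T{\left(P \right)} = \frac{6 + P}{-9 + P}$ ($T{\left(P \right)} = \frac{P + 6}{P - 9} = \frac{6 + P}{-9 + P}$)
$T^{2}{\left(f \right)} = \left(\frac{6 + \frac{2}{3}}{-9 + \frac{2}{3}}\right)^{2} = \left(\frac{1}{- \frac{25}{3}} \cdot \frac{20}{3}\right)^{2} = \left(\left(- \frac{3}{25}\right) \frac{20}{3}\right)^{2} = \left(- \frac{4}{5}\right)^{2} = \frac{16}{25}$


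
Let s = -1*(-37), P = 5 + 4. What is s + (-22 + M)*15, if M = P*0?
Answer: -293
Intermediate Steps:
P = 9
s = 37
M = 0 (M = 9*0 = 0)
s + (-22 + M)*15 = 37 + (-22 + 0)*15 = 37 - 22*15 = 37 - 330 = -293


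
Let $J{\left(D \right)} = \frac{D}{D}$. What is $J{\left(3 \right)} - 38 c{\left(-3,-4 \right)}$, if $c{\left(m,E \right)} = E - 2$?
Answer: $229$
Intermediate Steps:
$J{\left(D \right)} = 1$
$c{\left(m,E \right)} = -2 + E$ ($c{\left(m,E \right)} = E - 2 = -2 + E$)
$J{\left(3 \right)} - 38 c{\left(-3,-4 \right)} = 1 - 38 \left(-2 - 4\right) = 1 - -228 = 1 + 228 = 229$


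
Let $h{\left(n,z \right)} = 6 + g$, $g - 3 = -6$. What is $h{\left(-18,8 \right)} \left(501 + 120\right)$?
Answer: $1863$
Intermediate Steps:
$g = -3$ ($g = 3 - 6 = -3$)
$h{\left(n,z \right)} = 3$ ($h{\left(n,z \right)} = 6 - 3 = 3$)
$h{\left(-18,8 \right)} \left(501 + 120\right) = 3 \left(501 + 120\right) = 3 \cdot 621 = 1863$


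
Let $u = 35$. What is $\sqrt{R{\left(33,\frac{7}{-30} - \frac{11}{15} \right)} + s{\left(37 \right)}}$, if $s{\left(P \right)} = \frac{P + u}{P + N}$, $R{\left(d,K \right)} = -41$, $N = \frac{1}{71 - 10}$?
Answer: $\frac{i \sqrt{49780997}}{1129} \approx 6.2494 i$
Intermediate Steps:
$N = \frac{1}{61} \approx 0.016393$
$s{\left(P \right)} = \frac{35 + P}{\frac{1}{61} + P}$ ($s{\left(P \right)} = \frac{P + 35}{P + \frac{1}{61}} = \frac{35 + P}{\frac{1}{61} + P}$)
$\sqrt{R{\left(33,\frac{7}{-30} - \frac{11}{15} \right)} + s{\left(37 \right)}} = \sqrt{-41 + \frac{61 \left(35 + 37\right)}{1 + 61 \cdot 37}} = \sqrt{-41 + 61 \frac{1}{1 + 2257} \cdot 72} = \sqrt{-41 + 61 \cdot \frac{1}{2258} \cdot 72} = \sqrt{-41 + \frac{2196}{1129}} = \sqrt{- \frac{44093}{1129}} = \frac{i \sqrt{49780997}}{1129}$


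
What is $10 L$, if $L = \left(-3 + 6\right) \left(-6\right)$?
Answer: $-180$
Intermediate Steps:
$L = -18$ ($L = 3 \left(-6\right) = -18$)
$10 L = 10 \left(-18\right) = -180$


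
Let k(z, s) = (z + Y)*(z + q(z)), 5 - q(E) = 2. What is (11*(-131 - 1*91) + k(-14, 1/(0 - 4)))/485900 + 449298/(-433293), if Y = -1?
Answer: -73100168787/70179022900 ≈ -1.0416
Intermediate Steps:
q(E) = 3 (q(E) = 5 - 1*2 = 5 - 2 = 3)
k(z, s) = (-1 + z)*(3 + z) (k(z, s) = (z - 1)*(z + 3) = (-1 + z)*(3 + z))
(11*(-131 - 1*91) + k(-14, 1/(0 - 4)))/485900 + 449298/(-433293) = (11*(-131 - 1*91) + (-3 + (-14)**2 + 2*(-14)))/485900 + 449298/(-433293) = (11*(-131 - 91) + (-3 + 196 - 28))*(1/485900) + 449298*(-1/433293) = (11*(-222) + 165)*(1/485900) - 149766/144431 = (-2442 + 165)*(1/485900) - 149766/144431 = -2277*1/485900 - 149766/144431 = -2277/485900 - 149766/144431 = -73100168787/70179022900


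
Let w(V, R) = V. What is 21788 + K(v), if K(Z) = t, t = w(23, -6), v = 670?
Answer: 21811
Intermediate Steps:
t = 23
K(Z) = 23
21788 + K(v) = 21788 + 23 = 21811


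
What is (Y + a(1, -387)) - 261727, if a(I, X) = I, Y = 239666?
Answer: -22060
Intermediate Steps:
(Y + a(1, -387)) - 261727 = (239666 + 1) - 261727 = 239667 - 261727 = -22060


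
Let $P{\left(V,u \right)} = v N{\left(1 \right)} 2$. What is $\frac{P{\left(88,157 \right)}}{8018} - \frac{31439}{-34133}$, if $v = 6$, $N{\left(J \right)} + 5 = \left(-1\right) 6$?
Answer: $\frac{123786173}{136839197} \approx 0.90461$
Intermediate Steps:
$N{\left(J \right)} = -11$ ($N{\left(J \right)} = -5 - 6 = -11$)
$P{\left(V,u \right)} = -132$ ($P{\left(V,u \right)} = 6 \left(-11\right) 2 = \left(-66\right) 2 = -132$)
$\frac{P{\left(88,157 \right)}}{8018} - \frac{31439}{-34133} = - \frac{132}{8018} - \frac{31439}{-34133} = \left(-132\right) \frac{1}{8018} - - \frac{31439}{34133} = - \frac{66}{4009} + \frac{31439}{34133} = \frac{123786173}{136839197}$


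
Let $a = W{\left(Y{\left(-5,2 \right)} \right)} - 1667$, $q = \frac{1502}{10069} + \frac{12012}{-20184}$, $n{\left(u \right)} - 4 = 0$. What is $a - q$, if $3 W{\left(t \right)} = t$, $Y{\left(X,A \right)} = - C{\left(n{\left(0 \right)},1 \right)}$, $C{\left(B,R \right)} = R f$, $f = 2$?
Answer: $- \frac{84708440059}{50808174} \approx -1667.2$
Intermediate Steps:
$n{\left(u \right)} = 4$ ($n{\left(u \right)} = 4 + 0 = 4$)
$C{\left(B,R \right)} = 2 R$ ($C{\left(B,R \right)} = R 2 = 2 R$)
$Y{\left(X,A \right)} = -2$ ($Y{\left(X,A \right)} = - 2 \cdot 1 = \left(-1\right) 2 = -2$)
$q = - \frac{7552705}{16936058}$ ($q = 1502 \cdot \frac{1}{10069} + 12012 \left(- \frac{1}{20184}\right) = \frac{1502}{10069} - \frac{1001}{1682} = - \frac{7552705}{16936058} \approx -0.44595$)
$W{\left(t \right)} = \frac{t}{3}$
$a = - \frac{5003}{3}$ ($a = \frac{1}{3} \left(-2\right) - 1667 = - \frac{2}{3} - 1667 = - \frac{5003}{3} \approx -1667.7$)
$a - q = - \frac{5003}{3} - - \frac{7552705}{16936058} = - \frac{5003}{3} + \frac{7552705}{16936058} = - \frac{84708440059}{50808174}$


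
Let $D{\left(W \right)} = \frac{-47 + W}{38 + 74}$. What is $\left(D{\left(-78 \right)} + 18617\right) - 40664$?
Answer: $- \frac{2469389}{112} \approx -22048.0$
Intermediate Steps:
$D{\left(W \right)} = - \frac{47}{112} + \frac{W}{112}$ ($D{\left(W \right)} = \frac{-47 + W}{112} = \left(-47 + W\right) \frac{1}{112} = - \frac{47}{112} + \frac{W}{112}$)
$\left(D{\left(-78 \right)} + 18617\right) - 40664 = \left(\left(- \frac{47}{112} + \frac{1}{112} \left(-78\right)\right) + 18617\right) - 40664 = \left(\left(- \frac{47}{112} - \frac{39}{56}\right) + 18617\right) - 40664 = \left(- \frac{125}{112} + 18617\right) - 40664 = \frac{2084979}{112} - 40664 = - \frac{2469389}{112}$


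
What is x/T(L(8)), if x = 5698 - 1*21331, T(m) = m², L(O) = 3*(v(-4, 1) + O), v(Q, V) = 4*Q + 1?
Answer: -1737/49 ≈ -35.449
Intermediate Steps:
v(Q, V) = 1 + 4*Q
L(O) = -45 + 3*O (L(O) = 3*((1 + 4*(-4)) + O) = 3*((1 - 16) + O) = 3*(-15 + O) = -45 + 3*O)
x = -15633 (x = 5698 - 21331 = -15633)
x/T(L(8)) = -15633/(-45 + 3*8)² = -15633/(-45 + 24)² = -15633/((-21)²) = -15633/441 = -15633*1/441 = -1737/49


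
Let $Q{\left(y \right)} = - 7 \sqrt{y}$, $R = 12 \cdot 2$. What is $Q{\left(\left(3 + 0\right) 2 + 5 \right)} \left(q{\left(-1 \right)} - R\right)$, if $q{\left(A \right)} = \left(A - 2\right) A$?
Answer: $147 \sqrt{11} \approx 487.54$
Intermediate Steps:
$R = 24$
$q{\left(A \right)} = A \left(-2 + A\right)$ ($q{\left(A \right)} = \left(-2 + A\right) A = A \left(-2 + A\right)$)
$Q{\left(\left(3 + 0\right) 2 + 5 \right)} \left(q{\left(-1 \right)} - R\right) = - 7 \sqrt{\left(3 + 0\right) 2 + 5} \left(- (-2 - 1) - 24\right) = - 7 \sqrt{3 \cdot 2 + 5} \left(\left(-1\right) \left(-3\right) - 24\right) = - 7 \sqrt{6 + 5} \left(3 - 24\right) = - 7 \sqrt{11} \left(-21\right) = 147 \sqrt{11}$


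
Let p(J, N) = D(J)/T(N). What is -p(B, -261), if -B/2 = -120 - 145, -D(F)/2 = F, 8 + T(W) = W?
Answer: -1060/269 ≈ -3.9405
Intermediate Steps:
T(W) = -8 + W
D(F) = -2*F
B = 530 (B = -2*(-120 - 145) = -2*(-265) = 530)
p(J, N) = -2*J/(-8 + N) (p(J, N) = (-2*J)/(-8 + N) = -2*J/(-8 + N))
-p(B, -261) = -(-2)*530/(-8 - 261) = -(-2)*530/(-269) = -(-2)*530*(-1)/269 = -1*1060/269 = -1060/269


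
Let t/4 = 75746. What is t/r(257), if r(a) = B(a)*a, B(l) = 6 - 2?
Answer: 75746/257 ≈ 294.73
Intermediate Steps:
t = 302984 (t = 4*75746 = 302984)
B(l) = 4
r(a) = 4*a
t/r(257) = 302984/((4*257)) = 302984/1028 = 302984*(1/1028) = 75746/257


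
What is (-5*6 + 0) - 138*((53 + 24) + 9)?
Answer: -11898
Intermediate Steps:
(-5*6 + 0) - 138*((53 + 24) + 9) = (-30 + 0) - 138*(77 + 9) = -30 - 138*86 = -30 - 11868 = -11898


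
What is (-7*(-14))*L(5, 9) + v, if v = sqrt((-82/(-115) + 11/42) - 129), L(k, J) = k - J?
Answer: -392 + I*sqrt(2986683630)/4830 ≈ -392.0 + 11.315*I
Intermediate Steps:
v = I*sqrt(2986683630)/4830 (v = sqrt((-82*(-1/115) + 11*(1/42)) - 129) = sqrt((82/115 + 11/42) - 129) = sqrt(4709/4830 - 129) = sqrt(-618361/4830) = I*sqrt(2986683630)/4830 ≈ 11.315*I)
(-7*(-14))*L(5, 9) + v = (-7*(-14))*(5 - 1*9) + I*sqrt(2986683630)/4830 = 98*(5 - 9) + I*sqrt(2986683630)/4830 = 98*(-4) + I*sqrt(2986683630)/4830 = -392 + I*sqrt(2986683630)/4830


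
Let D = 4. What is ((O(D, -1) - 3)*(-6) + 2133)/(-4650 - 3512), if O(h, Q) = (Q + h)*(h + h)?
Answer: -2007/8162 ≈ -0.24590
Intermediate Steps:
O(h, Q) = 2*h*(Q + h) (O(h, Q) = (Q + h)*(2*h) = 2*h*(Q + h))
((O(D, -1) - 3)*(-6) + 2133)/(-4650 - 3512) = ((2*4*(-1 + 4) - 3)*(-6) + 2133)/(-4650 - 3512) = ((2*4*3 - 3)*(-6) + 2133)/(-8162) = ((24 - 3)*(-6) + 2133)*(-1/8162) = (21*(-6) + 2133)*(-1/8162) = (-126 + 2133)*(-1/8162) = 2007*(-1/8162) = -2007/8162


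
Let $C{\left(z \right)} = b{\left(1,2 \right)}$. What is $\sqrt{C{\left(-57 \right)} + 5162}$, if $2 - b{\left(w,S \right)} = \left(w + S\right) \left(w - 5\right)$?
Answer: $2 \sqrt{1294} \approx 71.944$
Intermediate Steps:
$b{\left(w,S \right)} = 2 - \left(-5 + w\right) \left(S + w\right)$ ($b{\left(w,S \right)} = 2 - \left(w + S\right) \left(w - 5\right) = 2 - \left(S + w\right) \left(-5 + w\right) = 2 - \left(-5 + w\right) \left(S + w\right)$)
$C{\left(z \right)} = 14$ ($C{\left(z \right)} = 2 - 1^{2} + 5 \cdot 2 + 5 \cdot 1 - 2 \cdot 1 = 2 - 1 + 10 + 5 - 2 = 14$)
$\sqrt{C{\left(-57 \right)} + 5162} = \sqrt{14 + 5162} = \sqrt{5176} = 2 \sqrt{1294}$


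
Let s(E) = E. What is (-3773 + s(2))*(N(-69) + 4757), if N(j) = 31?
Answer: -18055548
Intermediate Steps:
(-3773 + s(2))*(N(-69) + 4757) = (-3773 + 2)*(31 + 4757) = -3771*4788 = -18055548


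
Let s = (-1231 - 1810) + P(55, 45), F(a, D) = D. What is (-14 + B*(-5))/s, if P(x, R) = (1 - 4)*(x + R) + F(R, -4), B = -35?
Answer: -161/3345 ≈ -0.048132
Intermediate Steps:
P(x, R) = -4 - 3*R - 3*x (P(x, R) = (1 - 4)*(x + R) - 4 = -3*(R + x) - 4 = (-3*R - 3*x) - 4 = -4 - 3*R - 3*x)
s = -3345 (s = (-1231 - 1810) + (-4 - 3*45 - 3*55) = -3041 + (-4 - 135 - 165) = -3041 - 304 = -3345)
(-14 + B*(-5))/s = (-14 - 35*(-5))/(-3345) = (-14 + 175)*(-1/3345) = 161*(-1/3345) = -161/3345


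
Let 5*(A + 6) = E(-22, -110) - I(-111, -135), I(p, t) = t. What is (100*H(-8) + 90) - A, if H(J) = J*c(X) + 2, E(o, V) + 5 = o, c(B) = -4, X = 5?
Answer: 17372/5 ≈ 3474.4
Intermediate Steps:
E(o, V) = -5 + o
H(J) = 2 - 4*J (H(J) = J*(-4) + 2 = -4*J + 2 = 2 - 4*J)
A = 78/5 (A = -6 + ((-5 - 22) - 1*(-135))/5 = -6 + (-27 + 135)/5 = -6 + (⅕)*108 = -6 + 108/5 = 78/5 ≈ 15.600)
(100*H(-8) + 90) - A = (100*(2 - 4*(-8)) + 90) - 1*78/5 = (100*(2 + 32) + 90) - 78/5 = (100*34 + 90) - 78/5 = (3400 + 90) - 78/5 = 3490 - 78/5 = 17372/5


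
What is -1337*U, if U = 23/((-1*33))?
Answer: 30751/33 ≈ 931.85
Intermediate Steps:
U = -23/33 (U = 23/(-33) = 23*(-1/33) = -23/33 ≈ -0.69697)
-1337*U = -1337*(-23/33) = 30751/33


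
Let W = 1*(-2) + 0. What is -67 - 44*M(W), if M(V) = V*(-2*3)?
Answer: -595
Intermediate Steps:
W = -2 (W = -2 + 0 = -2)
M(V) = -6*V (M(V) = V*(-6) = -6*V)
-67 - 44*M(W) = -67 - (-264)*(-2) = -67 - 44*12 = -67 - 528 = -595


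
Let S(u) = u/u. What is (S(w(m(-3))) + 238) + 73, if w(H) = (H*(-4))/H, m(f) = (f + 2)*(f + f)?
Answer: 312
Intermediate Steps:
m(f) = 2*f*(2 + f) (m(f) = (2 + f)*(2*f) = 2*f*(2 + f))
w(H) = -4 (w(H) = (-4*H)/H = -4)
S(u) = 1
(S(w(m(-3))) + 238) + 73 = (1 + 238) + 73 = 239 + 73 = 312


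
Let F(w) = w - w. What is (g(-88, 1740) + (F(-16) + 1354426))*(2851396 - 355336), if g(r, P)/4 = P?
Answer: 3398101139160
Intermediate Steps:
g(r, P) = 4*P
F(w) = 0
(g(-88, 1740) + (F(-16) + 1354426))*(2851396 - 355336) = (4*1740 + (0 + 1354426))*(2851396 - 355336) = (6960 + 1354426)*2496060 = 1361386*2496060 = 3398101139160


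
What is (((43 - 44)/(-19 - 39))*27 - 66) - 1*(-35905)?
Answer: 2078689/58 ≈ 35839.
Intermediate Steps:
(((43 - 44)/(-19 - 39))*27 - 66) - 1*(-35905) = (-1/(-58)*27 - 66) + 35905 = (-1*(-1/58)*27 - 66) + 35905 = ((1/58)*27 - 66) + 35905 = (27/58 - 66) + 35905 = -3801/58 + 35905 = 2078689/58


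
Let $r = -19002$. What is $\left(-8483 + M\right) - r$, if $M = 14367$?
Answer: $24886$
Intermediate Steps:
$\left(-8483 + M\right) - r = \left(-8483 + 14367\right) - -19002 = 5884 + 19002 = 24886$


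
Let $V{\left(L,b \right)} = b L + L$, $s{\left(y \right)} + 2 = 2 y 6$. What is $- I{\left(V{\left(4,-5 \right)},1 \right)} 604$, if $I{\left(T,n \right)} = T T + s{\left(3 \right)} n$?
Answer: $-175160$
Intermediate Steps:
$s{\left(y \right)} = -2 + 12 y$ ($s{\left(y \right)} = -2 + 2 y 6 = -2 + 12 y$)
$V{\left(L,b \right)} = L + L b$ ($V{\left(L,b \right)} = L b + L = L + L b$)
$I{\left(T,n \right)} = T^{2} + 34 n$ ($I{\left(T,n \right)} = T T + \left(-2 + 12 \cdot 3\right) n = T^{2} + \left(-2 + 36\right) n = T^{2} + 34 n$)
$- I{\left(V{\left(4,-5 \right)},1 \right)} 604 = - (\left(4 \left(1 - 5\right)\right)^{2} + 34 \cdot 1) 604 = - (\left(4 \left(-4\right)\right)^{2} + 34) 604 = - (\left(-16\right)^{2} + 34) 604 = - (256 + 34) 604 = \left(-1\right) 290 \cdot 604 = \left(-290\right) 604 = -175160$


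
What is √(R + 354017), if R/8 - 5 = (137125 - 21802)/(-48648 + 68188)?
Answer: 3*√938896506615/4885 ≈ 595.07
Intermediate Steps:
R = 426046/4885 (R = 40 + 8*((137125 - 21802)/(-48648 + 68188)) = 40 + 8*(115323/19540) = 40 + 230646/4885 = 426046/4885 ≈ 87.215)
√(R + 354017) = √(426046/4885 + 354017) = √(1729799091/4885) = 3*√938896506615/4885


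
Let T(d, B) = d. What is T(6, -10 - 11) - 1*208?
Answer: -202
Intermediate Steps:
T(6, -10 - 11) - 1*208 = 6 - 1*208 = 6 - 208 = -202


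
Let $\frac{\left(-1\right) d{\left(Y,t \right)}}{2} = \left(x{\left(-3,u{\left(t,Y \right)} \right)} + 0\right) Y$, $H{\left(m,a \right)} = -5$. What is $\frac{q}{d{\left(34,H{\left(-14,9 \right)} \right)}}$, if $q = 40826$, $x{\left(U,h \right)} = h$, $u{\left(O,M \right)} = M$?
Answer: $- \frac{20413}{1156} \approx -17.658$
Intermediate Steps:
$d{\left(Y,t \right)} = - 2 Y^{2}$ ($d{\left(Y,t \right)} = - 2 \left(Y + 0\right) Y = - 2 Y Y = - 2 Y^{2}$)
$\frac{q}{d{\left(34,H{\left(-14,9 \right)} \right)}} = \frac{40826}{\left(-2\right) 34^{2}} = \frac{40826}{\left(-2\right) 1156} = \frac{40826}{-2312} = 40826 \left(- \frac{1}{2312}\right) = - \frac{20413}{1156}$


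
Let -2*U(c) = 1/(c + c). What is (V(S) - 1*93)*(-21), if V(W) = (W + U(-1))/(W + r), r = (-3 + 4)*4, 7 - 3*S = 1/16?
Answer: 196392/101 ≈ 1944.5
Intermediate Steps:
U(c) = -1/(4*c) (U(c) = -1/(2*(c + c)) = -1/(2*c)/2 = -1/(4*c))
S = 37/16 (S = 7/3 - 1/3/16 = 7/3 - 1/3*1/16 = 7/3 - 1/48 = 37/16 ≈ 2.3125)
r = 4 (r = 1*4 = 4)
V(W) = (1/4 + W)/(4 + W) (V(W) = (W - 1/4/(-1))/(W + 4) = (W - 1/4*(-1))/(4 + W) = (W + 1/4)/(4 + W) = (1/4 + W)/(4 + W))
(V(S) - 1*93)*(-21) = ((1/4 + 37/16)/(4 + 37/16) - 1*93)*(-21) = ((41/16)/(101/16) - 93)*(-21) = ((16/101)*(41/16) - 93)*(-21) = (41/101 - 93)*(-21) = -9352/101*(-21) = 196392/101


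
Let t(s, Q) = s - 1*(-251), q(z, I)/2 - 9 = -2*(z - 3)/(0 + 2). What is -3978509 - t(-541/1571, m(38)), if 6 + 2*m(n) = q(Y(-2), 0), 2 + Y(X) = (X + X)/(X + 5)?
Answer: -6250631419/1571 ≈ -3.9788e+6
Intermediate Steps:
Y(X) = -2 + 2*X/(5 + X) (Y(X) = -2 + (X + X)/(X + 5) = -2 + (2*X)/(5 + X) = -2 + 2*X/(5 + X))
q(z, I) = 24 - 2*z (q(z, I) = 18 + 2*(-2*(z - 3)/(0 + 2)) = 18 + 2*(-2*(-3 + z)/2) = 18 + 2*(-2*(-3/2 + z/2)) = 18 + 2*(3 - z) = 18 + (6 - 2*z) = 24 - 2*z)
m(n) = 37/3 (m(n) = -3 + (24 - (-20)/(5 - 2))/2 = -3 + (24 - (-20)/3)/2 = -3 + (24 - 2*(-10/3))/2 = -3 + (24 + 20/3)/2 = -3 + (1/2)*(92/3) = -3 + 46/3 = 37/3)
t(s, Q) = 251 + s (t(s, Q) = s + 251 = 251 + s)
-3978509 - t(-541/1571, m(38)) = -3978509 - (251 - 541/1571) = -3978509 - 1*393780/1571 = -3978509 - 393780/1571 = -6250631419/1571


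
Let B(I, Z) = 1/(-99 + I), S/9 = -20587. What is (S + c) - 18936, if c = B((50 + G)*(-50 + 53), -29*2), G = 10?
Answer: -16541738/81 ≈ -2.0422e+5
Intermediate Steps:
S = -185283 (S = 9*(-20587) = -185283)
c = 1/81 (c = 1/(-99 + (50 + 10)*(-50 + 53)) = 1/(-99 + 60*3) = 1/(-99 + 180) = 1/81 ≈ 0.012346)
(S + c) - 18936 = (-185283 + 1/81) - 18936 = -15007922/81 - 18936 = -16541738/81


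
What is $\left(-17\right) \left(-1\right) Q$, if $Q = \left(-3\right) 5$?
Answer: $-255$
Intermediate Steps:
$Q = -15$
$\left(-17\right) \left(-1\right) Q = \left(-17\right) \left(-1\right) \left(-15\right) = 17 \left(-15\right) = -255$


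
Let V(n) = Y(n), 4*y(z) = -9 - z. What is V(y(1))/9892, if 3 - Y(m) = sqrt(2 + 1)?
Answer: 3/9892 - sqrt(3)/9892 ≈ 0.00012818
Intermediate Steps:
y(z) = -9/4 - z/4 (y(z) = (-9 - z)/4 = -9/4 - z/4)
Y(m) = 3 - sqrt(3) (Y(m) = 3 - sqrt(2 + 1) = 3 - sqrt(3))
V(n) = 3 - sqrt(3)
V(y(1))/9892 = (3 - sqrt(3))/9892 = (3 - sqrt(3))*(1/9892) = 3/9892 - sqrt(3)/9892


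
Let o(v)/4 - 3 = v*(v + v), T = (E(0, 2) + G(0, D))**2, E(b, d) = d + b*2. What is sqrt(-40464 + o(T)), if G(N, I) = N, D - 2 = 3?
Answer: 2*I*sqrt(10081) ≈ 200.81*I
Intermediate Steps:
D = 5 (D = 2 + 3 = 5)
E(b, d) = d + 2*b
T = 4 (T = ((2 + 2*0) + 0)**2 = ((2 + 0) + 0)**2 = (2 + 0)**2 = 2**2 = 4)
o(v) = 12 + 8*v**2 (o(v) = 12 + 4*(v*(v + v)) = 12 + 4*(v*(2*v)) = 12 + 4*(2*v**2) = 12 + 8*v**2)
sqrt(-40464 + o(T)) = sqrt(-40464 + (12 + 8*4**2)) = sqrt(-40464 + (12 + 8*16)) = sqrt(-40464 + (12 + 128)) = sqrt(-40464 + 140) = sqrt(-40324) = 2*I*sqrt(10081)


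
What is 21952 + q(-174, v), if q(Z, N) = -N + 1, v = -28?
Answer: 21981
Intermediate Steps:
q(Z, N) = 1 - N
21952 + q(-174, v) = 21952 + (1 - 1*(-28)) = 21952 + (1 + 28) = 21952 + 29 = 21981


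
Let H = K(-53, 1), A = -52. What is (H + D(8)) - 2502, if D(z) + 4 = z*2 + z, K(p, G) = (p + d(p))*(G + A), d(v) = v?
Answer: 2924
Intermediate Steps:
K(p, G) = 2*p*(-52 + G) (K(p, G) = (p + p)*(G - 52) = (2*p)*(-52 + G) = 2*p*(-52 + G))
H = 5406 (H = 2*(-53)*(-52 + 1) = 2*(-53)*(-51) = 5406)
D(z) = -4 + 3*z (D(z) = -4 + (z*2 + z) = -4 + (2*z + z) = -4 + 3*z)
(H + D(8)) - 2502 = (5406 + (-4 + 3*8)) - 2502 = (5406 + (-4 + 24)) - 2502 = (5406 + 20) - 2502 = 5426 - 2502 = 2924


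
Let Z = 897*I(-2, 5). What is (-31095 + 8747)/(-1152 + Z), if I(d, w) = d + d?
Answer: 5587/1185 ≈ 4.7148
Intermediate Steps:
I(d, w) = 2*d
Z = -3588 (Z = 897*(2*(-2)) = 897*(-4) = -3588)
(-31095 + 8747)/(-1152 + Z) = (-31095 + 8747)/(-1152 - 3588) = -22348/(-4740) = -22348*(-1/4740) = 5587/1185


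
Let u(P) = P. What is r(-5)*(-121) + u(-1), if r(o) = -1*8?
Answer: 967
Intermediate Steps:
r(o) = -8
r(-5)*(-121) + u(-1) = -8*(-121) - 1 = 968 - 1 = 967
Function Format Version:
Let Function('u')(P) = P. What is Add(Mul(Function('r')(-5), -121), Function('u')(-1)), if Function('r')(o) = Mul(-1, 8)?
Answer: 967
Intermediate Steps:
Function('r')(o) = -8
Add(Mul(Function('r')(-5), -121), Function('u')(-1)) = Add(Mul(-8, -121), -1) = Add(968, -1) = 967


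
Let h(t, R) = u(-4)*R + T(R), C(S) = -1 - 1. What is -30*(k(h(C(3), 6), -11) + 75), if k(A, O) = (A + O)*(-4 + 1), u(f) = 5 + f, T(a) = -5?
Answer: -3150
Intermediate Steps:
C(S) = -2
h(t, R) = -5 + R (h(t, R) = (5 - 4)*R - 5 = 1*R - 5 = R - 5 = -5 + R)
k(A, O) = -3*A - 3*O (k(A, O) = (A + O)*(-3) = -3*A - 3*O)
-30*(k(h(C(3), 6), -11) + 75) = -30*((-3*(-5 + 6) - 3*(-11)) + 75) = -30*((-3*1 + 33) + 75) = -30*((-3 + 33) + 75) = -30*(30 + 75) = -30*105 = -3150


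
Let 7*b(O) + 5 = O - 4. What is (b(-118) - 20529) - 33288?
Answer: -376846/7 ≈ -53835.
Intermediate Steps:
b(O) = -9/7 + O/7 (b(O) = -5/7 + (O - 4)/7 = -5/7 + (-4 + O)/7 = -5/7 + (-4/7 + O/7) = -9/7 + O/7)
(b(-118) - 20529) - 33288 = ((-9/7 + (⅐)*(-118)) - 20529) - 33288 = ((-9/7 - 118/7) - 20529) - 33288 = (-127/7 - 20529) - 33288 = -143830/7 - 33288 = -376846/7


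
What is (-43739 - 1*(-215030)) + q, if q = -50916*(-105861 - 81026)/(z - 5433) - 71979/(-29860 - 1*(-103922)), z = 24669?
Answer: 79064107196531/118721386 ≈ 6.6596e+5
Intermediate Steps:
q = 58728202267205/118721386 (q = -50916*(-105861 - 81026)/(24669 - 5433) - 71979/(-29860 - 1*(-103922)) = -50916/(19236/(-186887)) - 71979/(-29860 + 103922) = -50916/(19236*(-1/186887)) - 71979/74062 = -50916/(-19236/186887) - 71979*1/74062 = -50916*(-186887/19236) - 71979/74062 = 792961541/1603 - 71979/74062 = 58728202267205/118721386 ≈ 4.9467e+5)
(-43739 - 1*(-215030)) + q = (-43739 - 1*(-215030)) + 58728202267205/118721386 = (-43739 + 215030) + 58728202267205/118721386 = 171291 + 58728202267205/118721386 = 79064107196531/118721386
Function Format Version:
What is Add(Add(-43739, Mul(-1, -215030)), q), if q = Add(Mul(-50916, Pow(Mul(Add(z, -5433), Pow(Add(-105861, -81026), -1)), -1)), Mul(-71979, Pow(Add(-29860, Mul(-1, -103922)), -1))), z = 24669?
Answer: Rational(79064107196531, 118721386) ≈ 6.6596e+5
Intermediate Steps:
q = Rational(58728202267205, 118721386) (q = Add(Mul(-50916, Pow(Mul(Add(24669, -5433), Pow(Add(-105861, -81026), -1)), -1)), Mul(-71979, Pow(Add(-29860, Mul(-1, -103922)), -1))) = Add(Mul(-50916, Pow(Mul(19236, Pow(-186887, -1)), -1)), Mul(-71979, Pow(Add(-29860, 103922), -1))) = Add(Mul(-50916, Pow(Mul(19236, Rational(-1, 186887)), -1)), Mul(-71979, Pow(74062, -1))) = Add(Mul(-50916, Pow(Rational(-19236, 186887), -1)), Mul(-71979, Rational(1, 74062))) = Add(Mul(-50916, Rational(-186887, 19236)), Rational(-71979, 74062)) = Add(Rational(792961541, 1603), Rational(-71979, 74062)) = Rational(58728202267205, 118721386) ≈ 4.9467e+5)
Add(Add(-43739, Mul(-1, -215030)), q) = Add(Add(-43739, Mul(-1, -215030)), Rational(58728202267205, 118721386)) = Add(Add(-43739, 215030), Rational(58728202267205, 118721386)) = Add(171291, Rational(58728202267205, 118721386)) = Rational(79064107196531, 118721386)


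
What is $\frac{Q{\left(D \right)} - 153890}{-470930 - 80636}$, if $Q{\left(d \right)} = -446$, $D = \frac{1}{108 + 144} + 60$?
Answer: $\frac{77168}{275783} \approx 0.27981$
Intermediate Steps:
$D = \frac{15121}{252}$ ($D = \frac{1}{252} + 60 = \frac{15121}{252} \approx 60.004$)
$\frac{Q{\left(D \right)} - 153890}{-470930 - 80636} = \frac{-446 - 153890}{-470930 - 80636} = - \frac{154336}{-551566} = \left(-154336\right) \left(- \frac{1}{551566}\right) = \frac{77168}{275783}$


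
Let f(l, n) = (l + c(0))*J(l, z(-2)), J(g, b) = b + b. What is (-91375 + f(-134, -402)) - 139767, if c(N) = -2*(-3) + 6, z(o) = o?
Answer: -230654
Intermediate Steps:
c(N) = 12 (c(N) = 6 + 6 = 12)
J(g, b) = 2*b
f(l, n) = -48 - 4*l (f(l, n) = (l + 12)*(2*(-2)) = (12 + l)*(-4) = -48 - 4*l)
(-91375 + f(-134, -402)) - 139767 = (-91375 + (-48 - 4*(-134))) - 139767 = (-91375 + (-48 + 536)) - 139767 = (-91375 + 488) - 139767 = -90887 - 139767 = -230654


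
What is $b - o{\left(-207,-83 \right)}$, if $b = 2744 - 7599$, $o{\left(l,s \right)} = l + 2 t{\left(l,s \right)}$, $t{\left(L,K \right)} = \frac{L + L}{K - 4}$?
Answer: $- \frac{135068}{29} \approx -4657.5$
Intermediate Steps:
$t{\left(L,K \right)} = \frac{2 L}{-4 + K}$
$o{\left(l,s \right)} = l + \frac{4 l}{-4 + s}$ ($o{\left(l,s \right)} = l + 2 \frac{2 l}{-4 + s} = l + \frac{4 l}{-4 + s}$)
$b = -4855$
$b - o{\left(-207,-83 \right)} = -4855 - \left(-207\right) \left(-83\right) \frac{1}{-4 - 83} = -4855 - \left(-207\right) \left(-83\right) \frac{1}{-87} = -4855 - \left(-207\right) \left(-83\right) \left(- \frac{1}{87}\right) = -4855 - - \frac{5727}{29} = -4855 + \frac{5727}{29} = - \frac{135068}{29}$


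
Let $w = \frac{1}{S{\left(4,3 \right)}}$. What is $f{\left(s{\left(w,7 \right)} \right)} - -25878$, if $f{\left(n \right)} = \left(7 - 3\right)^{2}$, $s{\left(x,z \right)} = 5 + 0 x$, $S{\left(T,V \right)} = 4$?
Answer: $25894$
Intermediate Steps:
$w = \frac{1}{4} \approx 0.25$
$s{\left(x,z \right)} = 5$ ($s{\left(x,z \right)} = 5 + 0 = 5$)
$f{\left(n \right)} = 16$ ($f{\left(n \right)} = 4^{2} = 16$)
$f{\left(s{\left(w,7 \right)} \right)} - -25878 = 16 - -25878 = 16 + 25878 = 25894$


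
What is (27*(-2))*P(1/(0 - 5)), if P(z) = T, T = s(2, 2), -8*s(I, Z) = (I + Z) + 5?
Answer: 243/4 ≈ 60.750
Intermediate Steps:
s(I, Z) = -5/8 - I/8 - Z/8 (s(I, Z) = -((I + Z) + 5)/8 = -(5 + I + Z)/8 = -5/8 - I/8 - Z/8)
T = -9/8 (T = -5/8 - 1/8*2 - 1/8*2 = -5/8 - 1/4 - 1/4 = -9/8 ≈ -1.1250)
P(z) = -9/8
(27*(-2))*P(1/(0 - 5)) = (27*(-2))*(-9/8) = -54*(-9/8) = 243/4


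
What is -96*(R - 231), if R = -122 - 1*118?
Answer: 45216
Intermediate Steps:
R = -240 (R = -122 - 118 = -240)
-96*(R - 231) = -96*(-240 - 231) = -96*(-471) = 45216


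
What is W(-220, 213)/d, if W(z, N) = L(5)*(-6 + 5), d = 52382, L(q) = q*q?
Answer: -25/52382 ≈ -0.00047726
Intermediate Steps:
L(q) = q²
W(z, N) = -25 (W(z, N) = 5²*(-6 + 5) = 25*(-1) = -25)
W(-220, 213)/d = -25/52382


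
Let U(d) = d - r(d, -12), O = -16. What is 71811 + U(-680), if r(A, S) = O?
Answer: 71147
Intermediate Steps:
r(A, S) = -16
U(d) = 16 + d (U(d) = d - 1*(-16) = d + 16 = 16 + d)
71811 + U(-680) = 71811 + (16 - 680) = 71811 - 664 = 71147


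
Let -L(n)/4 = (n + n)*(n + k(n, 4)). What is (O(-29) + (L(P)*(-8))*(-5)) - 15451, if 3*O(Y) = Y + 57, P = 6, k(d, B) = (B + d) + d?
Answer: -173045/3 ≈ -57682.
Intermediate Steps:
k(d, B) = B + 2*d
L(n) = -8*n*(4 + 3*n) (L(n) = -4*(n + n)*(n + (4 + 2*n)) = -4*2*n*(4 + 3*n) = -8*n*(4 + 3*n))
O(Y) = 19 + Y/3 (O(Y) = (Y + 57)/3 = (57 + Y)/3 = 19 + Y/3)
(O(-29) + (L(P)*(-8))*(-5)) - 15451 = ((19 + (⅓)*(-29)) + (-8*6*(4 + 3*6)*(-8))*(-5)) - 15451 = ((19 - 29/3) + (-8*6*(4 + 18)*(-8))*(-5)) - 15451 = (28/3 + (-8*6*22*(-8))*(-5)) - 15451 = (28/3 - 1056*(-8)*(-5)) - 15451 = (28/3 + 8448*(-5)) - 15451 = (28/3 - 42240) - 15451 = -126692/3 - 15451 = -173045/3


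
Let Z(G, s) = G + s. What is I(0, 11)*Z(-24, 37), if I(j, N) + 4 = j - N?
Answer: -195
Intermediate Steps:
I(j, N) = -4 + j - N (I(j, N) = -4 + (j - N) = -4 + j - N)
I(0, 11)*Z(-24, 37) = (-4 + 0 - 1*11)*(-24 + 37) = (-4 + 0 - 11)*13 = -15*13 = -195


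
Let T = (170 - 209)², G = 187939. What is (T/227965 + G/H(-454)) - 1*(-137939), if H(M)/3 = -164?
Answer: 15428227188617/112158780 ≈ 1.3756e+5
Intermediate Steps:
H(M) = -492 (H(M) = 3*(-164) = -492)
T = 1521 (T = (-39)² = 1521)
(T/227965 + G/H(-454)) - 1*(-137939) = (1521/227965 + 187939/(-492)) - 1*(-137939) = (1521*(1/227965) + 187939*(-1/492)) + 137939 = (1521/227965 - 187939/492) + 137939 = -42842765803/112158780 + 137939 = 15428227188617/112158780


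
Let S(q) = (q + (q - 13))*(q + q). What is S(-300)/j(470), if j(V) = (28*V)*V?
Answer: 1839/30926 ≈ 0.059465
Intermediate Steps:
j(V) = 28*V²
S(q) = 2*q*(-13 + 2*q) (S(q) = (q + (-13 + q))*(2*q) = (-13 + 2*q)*(2*q) = 2*q*(-13 + 2*q))
S(-300)/j(470) = (2*(-300)*(-13 + 2*(-300)))/((28*470²)) = (2*(-300)*(-13 - 600))/((28*220900)) = (2*(-300)*(-613))/6185200 = 367800*(1/6185200) = 1839/30926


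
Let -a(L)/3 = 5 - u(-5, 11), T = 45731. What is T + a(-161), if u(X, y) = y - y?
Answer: 45716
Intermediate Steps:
u(X, y) = 0
a(L) = -15 (a(L) = -3*(5 - 1*0) = -3*(5 + 0) = -3*5 = -15)
T + a(-161) = 45731 - 15 = 45716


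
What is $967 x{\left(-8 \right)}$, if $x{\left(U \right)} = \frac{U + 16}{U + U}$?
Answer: $- \frac{967}{2} \approx -483.5$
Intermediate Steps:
$x{\left(U \right)} = \frac{16 + U}{2 U}$
$967 x{\left(-8 \right)} = 967 \frac{16 - 8}{2 \left(-8\right)} = 967 \cdot \frac{1}{2} \left(- \frac{1}{8}\right) 8 = 967 \left(- \frac{1}{2}\right) = - \frac{967}{2}$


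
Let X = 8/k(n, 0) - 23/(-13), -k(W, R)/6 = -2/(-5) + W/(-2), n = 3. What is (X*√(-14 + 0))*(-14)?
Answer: -17906*I*√14/429 ≈ -156.17*I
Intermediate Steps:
k(W, R) = -12/5 + 3*W (k(W, R) = -6*(-2/(-5) + W/(-2)) = -6*(-2*(-⅕) + W*(-½)) = -6*(⅖ - W/2) = -12/5 + 3*W)
X = 1279/429 (X = 8/(-12/5 + 3*3) - 23/(-13) = 8/(-12/5 + 9) - 23*(-1/13) = 8/(33/5) + 23/13 = 8*(5/33) + 23/13 = 40/33 + 23/13 = 1279/429 ≈ 2.9814)
(X*√(-14 + 0))*(-14) = (1279*√(-14 + 0)/429)*(-14) = (1279*√(-14)/429)*(-14) = (1279*(I*√14)/429)*(-14) = (1279*I*√14/429)*(-14) = -17906*I*√14/429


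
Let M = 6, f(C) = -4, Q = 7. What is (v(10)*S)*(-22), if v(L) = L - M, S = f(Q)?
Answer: 352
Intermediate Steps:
S = -4
v(L) = -6 + L (v(L) = L - 1*6 = L - 6 = -6 + L)
(v(10)*S)*(-22) = ((-6 + 10)*(-4))*(-22) = (4*(-4))*(-22) = -16*(-22) = 352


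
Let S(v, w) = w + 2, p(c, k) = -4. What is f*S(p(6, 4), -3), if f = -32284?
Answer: 32284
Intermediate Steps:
S(v, w) = 2 + w
f*S(p(6, 4), -3) = -32284*(2 - 3) = -32284*(-1) = 32284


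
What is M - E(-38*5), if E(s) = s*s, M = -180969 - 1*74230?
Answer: -291299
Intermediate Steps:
M = -255199 (M = -180969 - 74230 = -255199)
E(s) = s²
M - E(-38*5) = -255199 - (-38*5)² = -255199 - 1*(-190)² = -255199 - 1*36100 = -255199 - 36100 = -291299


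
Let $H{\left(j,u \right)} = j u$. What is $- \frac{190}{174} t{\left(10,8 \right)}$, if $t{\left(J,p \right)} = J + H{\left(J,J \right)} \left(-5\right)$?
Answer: $\frac{46550}{87} \approx 535.06$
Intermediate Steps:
$t{\left(J,p \right)} = J - 5 J^{2}$ ($t{\left(J,p \right)} = J + J J \left(-5\right) = J + J^{2} \left(-5\right) = J - 5 J^{2}$)
$- \frac{190}{174} t{\left(10,8 \right)} = - \frac{190}{174} \cdot 10 \left(1 - 50\right) = \left(-190\right) \frac{1}{174} \cdot 10 \left(1 - 50\right) = - \frac{95 \cdot 10 \left(-49\right)}{87} = \left(- \frac{95}{87}\right) \left(-490\right) = \frac{46550}{87}$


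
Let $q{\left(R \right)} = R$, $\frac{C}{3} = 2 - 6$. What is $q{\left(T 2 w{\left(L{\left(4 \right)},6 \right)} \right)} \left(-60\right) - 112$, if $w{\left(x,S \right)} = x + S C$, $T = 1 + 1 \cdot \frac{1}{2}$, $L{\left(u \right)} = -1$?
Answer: $13028$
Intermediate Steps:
$C = -12$ ($C = 3 \left(2 - 6\right) = 3 \left(-4\right) = -12$)
$T = \frac{3}{2}$ ($T = 1 + 1 \cdot \frac{1}{2} = 1 + \frac{1}{2} = \frac{3}{2} \approx 1.5$)
$w{\left(x,S \right)} = x - 12 S$ ($w{\left(x,S \right)} = x + S \left(-12\right) = x - 12 S$)
$q{\left(T 2 w{\left(L{\left(4 \right)},6 \right)} \right)} \left(-60\right) - 112 = \frac{3}{2} \cdot 2 \left(-1 - 72\right) \left(-60\right) - 112 = 3 \left(-1 - 72\right) \left(-60\right) - 112 = 3 \left(-73\right) \left(-60\right) - 112 = \left(-219\right) \left(-60\right) - 112 = 13140 - 112 = 13028$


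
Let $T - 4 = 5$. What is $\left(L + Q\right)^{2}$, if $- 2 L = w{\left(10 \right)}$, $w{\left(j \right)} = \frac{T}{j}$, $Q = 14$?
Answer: $\frac{73441}{400} \approx 183.6$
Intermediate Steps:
$T = 9$ ($T = 4 + 5 = 9$)
$w{\left(j \right)} = \frac{9}{j}$
$L = - \frac{9}{20}$ ($L = - \frac{9 \cdot \frac{1}{10}}{2} = \left(- \frac{1}{2}\right) \frac{9}{10} = - \frac{9}{20} \approx -0.45$)
$\left(L + Q\right)^{2} = \left(- \frac{9}{20} + 14\right)^{2} = \left(\frac{271}{20}\right)^{2} = \frac{73441}{400}$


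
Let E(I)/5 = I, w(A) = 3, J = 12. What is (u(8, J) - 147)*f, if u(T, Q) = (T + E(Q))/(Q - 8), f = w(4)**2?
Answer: -1170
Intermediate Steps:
E(I) = 5*I
f = 9 (f = 3**2 = 9)
u(T, Q) = (T + 5*Q)/(-8 + Q) (u(T, Q) = (T + 5*Q)/(Q - 8) = (T + 5*Q)/(-8 + Q))
(u(8, J) - 147)*f = ((8 + 5*12)/(-8 + 12) - 147)*9 = ((8 + 60)/4 - 147)*9 = ((1/4)*68 - 147)*9 = (17 - 147)*9 = -130*9 = -1170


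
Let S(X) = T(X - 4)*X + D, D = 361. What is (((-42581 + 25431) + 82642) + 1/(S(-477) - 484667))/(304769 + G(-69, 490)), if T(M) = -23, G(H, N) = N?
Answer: 30999655819/144489768765 ≈ 0.21455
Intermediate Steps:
S(X) = 361 - 23*X (S(X) = -23*X + 361 = 361 - 23*X)
(((-42581 + 25431) + 82642) + 1/(S(-477) - 484667))/(304769 + G(-69, 490)) = (((-42581 + 25431) + 82642) + 1/((361 - 23*(-477)) - 484667))/(304769 + 490) = ((-17150 + 82642) + 1/((361 + 10971) - 484667))/305259 = (65492 + 1/(11332 - 484667))*(1/305259) = (65492 + 1/(-473335))*(1/305259) = (65492 - 1/473335)*(1/305259) = (30999655819/473335)*(1/305259) = 30999655819/144489768765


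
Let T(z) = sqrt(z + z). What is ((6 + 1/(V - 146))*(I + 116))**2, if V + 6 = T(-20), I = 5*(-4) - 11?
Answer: 7225*(21864*sqrt(10) + 828481*I)/(8*(76*sqrt(10) + 2883*I)) ≈ 2.5953e+5 - 23.667*I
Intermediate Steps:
T(z) = sqrt(2)*sqrt(z) (T(z) = sqrt(2*z) = sqrt(2)*sqrt(z))
I = -31 (I = -20 - 11 = -31)
V = -6 + 2*I*sqrt(10) (V = -6 + sqrt(2)*sqrt(-20) = -6 + sqrt(2)*(2*I*sqrt(5)) = -6 + 2*I*sqrt(10) ≈ -6.0 + 6.3246*I)
((6 + 1/(V - 146))*(I + 116))**2 = ((6 + 1/((-6 + 2*I*sqrt(10)) - 146))*(-31 + 116))**2 = ((6 + 1/(-152 + 2*I*sqrt(10)))*85)**2 = (510 + 85/(-152 + 2*I*sqrt(10)))**2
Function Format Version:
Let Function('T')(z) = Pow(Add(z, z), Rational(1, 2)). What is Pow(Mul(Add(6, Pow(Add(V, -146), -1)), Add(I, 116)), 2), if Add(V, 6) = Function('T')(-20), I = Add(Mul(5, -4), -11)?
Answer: Mul(Rational(7225, 8), Pow(Add(Mul(76, Pow(10, Rational(1, 2))), Mul(2883, I)), -1), Add(Mul(21864, Pow(10, Rational(1, 2))), Mul(828481, I))) ≈ Add(2.5953e+5, Mul(-23.667, I))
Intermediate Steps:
Function('T')(z) = Mul(Pow(2, Rational(1, 2)), Pow(z, Rational(1, 2))) (Function('T')(z) = Pow(Mul(2, z), Rational(1, 2)) = Mul(Pow(2, Rational(1, 2)), Pow(z, Rational(1, 2))))
I = -31 (I = Add(-20, -11) = -31)
V = Add(-6, Mul(2, I, Pow(10, Rational(1, 2)))) (V = Add(-6, Mul(Pow(2, Rational(1, 2)), Pow(-20, Rational(1, 2)))) = Add(-6, Mul(Pow(2, Rational(1, 2)), Mul(2, I, Pow(5, Rational(1, 2))))) = Add(-6, Mul(2, I, Pow(10, Rational(1, 2)))) ≈ Add(-6.0000, Mul(6.3246, I)))
Pow(Mul(Add(6, Pow(Add(V, -146), -1)), Add(I, 116)), 2) = Pow(Mul(Add(6, Pow(Add(Add(-6, Mul(2, I, Pow(10, Rational(1, 2)))), -146), -1)), Add(-31, 116)), 2) = Pow(Mul(Add(6, Pow(Add(-152, Mul(2, I, Pow(10, Rational(1, 2)))), -1)), 85), 2) = Pow(Add(510, Mul(85, Pow(Add(-152, Mul(2, I, Pow(10, Rational(1, 2)))), -1))), 2)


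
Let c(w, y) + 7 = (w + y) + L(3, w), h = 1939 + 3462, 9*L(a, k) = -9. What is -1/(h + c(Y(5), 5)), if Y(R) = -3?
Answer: -1/5395 ≈ -0.00018536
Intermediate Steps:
L(a, k) = -1 (L(a, k) = (1/9)*(-9) = -1)
h = 5401
c(w, y) = -8 + w + y (c(w, y) = -7 + ((w + y) - 1) = -7 + (-1 + w + y) = -8 + w + y)
-1/(h + c(Y(5), 5)) = -1/(5401 + (-8 - 3 + 5)) = -1/(5401 - 6) = -1/5395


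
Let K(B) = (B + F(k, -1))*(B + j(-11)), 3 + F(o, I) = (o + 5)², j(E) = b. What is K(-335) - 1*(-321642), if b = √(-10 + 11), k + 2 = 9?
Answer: 386438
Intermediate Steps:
k = 7 (k = -2 + 9 = 7)
b = 1 (b = √1 = 1)
j(E) = 1
F(o, I) = -3 + (5 + o)² (F(o, I) = -3 + (o + 5)² = -3 + (5 + o)²)
K(B) = (1 + B)*(141 + B) (K(B) = (B + (-3 + (5 + 7)²))*(B + 1) = (B + (-3 + 12²))*(1 + B) = (B + (-3 + 144))*(1 + B) = (B + 141)*(1 + B) = (141 + B)*(1 + B) = (1 + B)*(141 + B))
K(-335) - 1*(-321642) = (141 + (-335)² + 142*(-335)) - 1*(-321642) = (141 + 112225 - 47570) + 321642 = 64796 + 321642 = 386438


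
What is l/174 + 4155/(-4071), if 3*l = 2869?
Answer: 3170263/708354 ≈ 4.4755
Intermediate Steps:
l = 2869/3 (l = (⅓)*2869 = 2869/3 ≈ 956.33)
l/174 + 4155/(-4071) = (2869/3)/174 + 4155/(-4071) = (2869/3)*(1/174) + 4155*(-1/4071) = 2869/522 - 1385/1357 = 3170263/708354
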